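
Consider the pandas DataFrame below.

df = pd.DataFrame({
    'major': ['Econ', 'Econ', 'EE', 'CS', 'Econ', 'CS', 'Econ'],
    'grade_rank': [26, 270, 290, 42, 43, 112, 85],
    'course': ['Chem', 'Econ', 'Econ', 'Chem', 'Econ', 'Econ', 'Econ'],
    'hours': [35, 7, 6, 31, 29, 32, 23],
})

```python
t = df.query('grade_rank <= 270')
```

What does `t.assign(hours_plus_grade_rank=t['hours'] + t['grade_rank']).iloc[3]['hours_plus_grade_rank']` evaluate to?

filter rows where grade_rank <= 270:
  major  grade_rank course  hours
0  Econ          26   Chem     35
1  Econ         270   Econ      7
3    CS          42   Chem     31
4  Econ          43   Econ     29
5    CS         112   Econ     32
6  Econ          85   Econ     23
add column hours_plus_grade_rank = t['hours'] + t['grade_rank']:
  major  grade_rank course  hours  hours_plus_grade_rank
0  Econ          26   Chem     35                     61
1  Econ         270   Econ      7                    277
3    CS          42   Chem     31                     73
4  Econ          43   Econ     29                     72
5    CS         112   Econ     32                    144
6  Econ          85   Econ     23                    108
Then the value at position 3, column 'hours_plus_grade_rank': 72

72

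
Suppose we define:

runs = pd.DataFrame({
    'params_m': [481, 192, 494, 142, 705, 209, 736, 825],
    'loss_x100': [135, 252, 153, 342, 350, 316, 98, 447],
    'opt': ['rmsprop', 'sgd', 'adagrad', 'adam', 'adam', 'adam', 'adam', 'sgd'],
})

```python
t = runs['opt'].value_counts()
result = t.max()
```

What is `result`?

value_counts of opt:
opt
adam       4
sgd        2
rmsprop    1
adagrad    1
Name: count, dtype: int64
Then the max of the resulting series: 4

4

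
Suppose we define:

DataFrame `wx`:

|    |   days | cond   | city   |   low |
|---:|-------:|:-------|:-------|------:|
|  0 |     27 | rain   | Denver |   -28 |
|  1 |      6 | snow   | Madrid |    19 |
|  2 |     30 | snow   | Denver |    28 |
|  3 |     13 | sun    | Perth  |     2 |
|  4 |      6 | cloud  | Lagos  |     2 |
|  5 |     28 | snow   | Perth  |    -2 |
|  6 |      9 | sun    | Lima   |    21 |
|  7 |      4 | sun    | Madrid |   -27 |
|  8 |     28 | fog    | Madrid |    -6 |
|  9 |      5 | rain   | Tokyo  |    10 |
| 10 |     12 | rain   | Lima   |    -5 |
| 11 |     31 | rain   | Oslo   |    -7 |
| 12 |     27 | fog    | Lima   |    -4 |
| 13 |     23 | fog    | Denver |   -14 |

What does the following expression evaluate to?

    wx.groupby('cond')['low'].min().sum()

group by cond, min of low:
cond
cloud     2
fog     -14
rain    -28
snow     -2
sun     -27
Name: low, dtype: int64

-69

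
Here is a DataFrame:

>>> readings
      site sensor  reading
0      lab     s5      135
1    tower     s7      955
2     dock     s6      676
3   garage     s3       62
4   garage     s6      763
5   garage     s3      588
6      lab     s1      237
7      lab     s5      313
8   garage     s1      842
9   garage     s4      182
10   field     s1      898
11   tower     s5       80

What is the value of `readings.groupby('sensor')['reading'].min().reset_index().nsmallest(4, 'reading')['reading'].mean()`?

140.25

group by sensor, min of reading:
sensor
s1    237
s3     62
s4    182
s5     80
s6    676
s7    955
Name: reading, dtype: int64
reset_index():
  sensor  reading
0     s1      237
1     s3       62
2     s4      182
3     s5       80
4     s6      676
5     s7      955
take 4 rows with smallest reading:
  sensor  reading
1     s3       62
3     s5       80
2     s4      182
0     s1      237
mean of column 'reading' → 140.25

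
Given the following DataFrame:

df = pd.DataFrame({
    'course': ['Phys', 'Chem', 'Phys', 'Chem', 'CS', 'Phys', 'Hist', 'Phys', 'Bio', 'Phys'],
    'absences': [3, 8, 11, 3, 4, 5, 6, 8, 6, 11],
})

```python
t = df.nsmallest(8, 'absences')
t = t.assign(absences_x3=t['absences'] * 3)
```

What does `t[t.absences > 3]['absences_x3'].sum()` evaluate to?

111

take 8 rows with smallest absences:
  course  absences
0   Phys         3
3   Chem         3
4     CS         4
5   Phys         5
6   Hist         6
8    Bio         6
1   Chem         8
7   Phys         8
add column absences_x3 = t['absences'] * 3:
  course  absences  absences_x3
0   Phys         3            9
3   Chem         3            9
4     CS         4           12
5   Phys         5           15
6   Hist         6           18
8    Bio         6           18
1   Chem         8           24
7   Phys         8           24
filter rows where absences > 3:
  course  absences  absences_x3
4     CS         4           12
5   Phys         5           15
6   Hist         6           18
8    Bio         6           18
1   Chem         8           24
7   Phys         8           24
So sum() = 111.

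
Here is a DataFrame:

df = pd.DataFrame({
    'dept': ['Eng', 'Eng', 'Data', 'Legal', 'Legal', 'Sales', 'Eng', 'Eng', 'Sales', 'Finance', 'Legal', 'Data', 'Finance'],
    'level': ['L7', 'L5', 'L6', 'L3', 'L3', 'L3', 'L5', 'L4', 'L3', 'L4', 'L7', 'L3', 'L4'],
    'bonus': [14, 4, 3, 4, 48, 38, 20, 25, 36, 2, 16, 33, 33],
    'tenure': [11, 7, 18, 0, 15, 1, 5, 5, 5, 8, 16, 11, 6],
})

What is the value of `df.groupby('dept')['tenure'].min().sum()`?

23

group by dept, min of tenure:
dept
Data       11
Eng         5
Finance     6
Legal       0
Sales       1
Name: tenure, dtype: int64
The sum of the resulting series is 23.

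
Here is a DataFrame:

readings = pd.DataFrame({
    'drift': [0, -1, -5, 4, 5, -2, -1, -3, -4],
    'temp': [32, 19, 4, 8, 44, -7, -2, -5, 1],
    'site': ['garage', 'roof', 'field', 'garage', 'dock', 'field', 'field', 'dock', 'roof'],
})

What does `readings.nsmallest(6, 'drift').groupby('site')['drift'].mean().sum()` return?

-8.16666666667

take 6 rows with smallest drift:
   drift  temp   site
2     -5     4  field
8     -4     1   roof
7     -3    -5   dock
5     -2    -7  field
1     -1    19   roof
6     -1    -2  field
group by site, mean of drift:
site
dock    -3.000000
field   -2.666667
roof    -2.500000
Name: drift, dtype: float64
Finally, sum of the resulting series = -8.16666666667.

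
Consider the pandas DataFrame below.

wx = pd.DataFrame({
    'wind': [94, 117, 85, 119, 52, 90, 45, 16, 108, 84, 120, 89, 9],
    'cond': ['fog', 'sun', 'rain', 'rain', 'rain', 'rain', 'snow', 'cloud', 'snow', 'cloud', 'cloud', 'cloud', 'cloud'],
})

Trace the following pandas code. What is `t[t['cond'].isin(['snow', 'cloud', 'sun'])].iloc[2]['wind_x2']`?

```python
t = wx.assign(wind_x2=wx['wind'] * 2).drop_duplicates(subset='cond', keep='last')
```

add column wind_x2 = wx['wind'] * 2:
    wind   cond  wind_x2
0     94    fog      188
1    117    sun      234
2     85   rain      170
3    119   rain      238
4     52   rain      104
5     90   rain      180
6     45   snow       90
7     16  cloud       32
8    108   snow      216
9     84  cloud      168
10   120  cloud      240
11    89  cloud      178
12     9  cloud       18
drop duplicate cond (keep=last):
    wind   cond  wind_x2
0     94    fog      188
1    117    sun      234
5     90   rain      180
8    108   snow      216
12     9  cloud       18
filter rows where cond in ['snow', 'cloud', 'sun']:
    wind   cond  wind_x2
1    117    sun      234
8    108   snow      216
12     9  cloud       18
Then the value at position 2, column 'wind_x2': 18

18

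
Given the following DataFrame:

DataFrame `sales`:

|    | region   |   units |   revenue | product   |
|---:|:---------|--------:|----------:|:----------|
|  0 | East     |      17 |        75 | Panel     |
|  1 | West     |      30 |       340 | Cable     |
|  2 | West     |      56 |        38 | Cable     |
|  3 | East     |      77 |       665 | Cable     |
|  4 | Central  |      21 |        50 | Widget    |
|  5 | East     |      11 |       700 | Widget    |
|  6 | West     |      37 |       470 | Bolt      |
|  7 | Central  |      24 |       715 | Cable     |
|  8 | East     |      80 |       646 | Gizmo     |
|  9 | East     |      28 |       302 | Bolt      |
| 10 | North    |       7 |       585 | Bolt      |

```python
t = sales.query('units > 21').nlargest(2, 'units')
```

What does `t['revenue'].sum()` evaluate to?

1311

filter rows where units > 21:
    region  units  revenue product
1     West     30      340   Cable
2     West     56       38   Cable
3     East     77      665   Cable
6     West     37      470    Bolt
7  Central     24      715   Cable
8     East     80      646   Gizmo
9     East     28      302    Bolt
take 2 rows with largest units:
  region  units  revenue product
8   East     80      646   Gizmo
3   East     77      665   Cable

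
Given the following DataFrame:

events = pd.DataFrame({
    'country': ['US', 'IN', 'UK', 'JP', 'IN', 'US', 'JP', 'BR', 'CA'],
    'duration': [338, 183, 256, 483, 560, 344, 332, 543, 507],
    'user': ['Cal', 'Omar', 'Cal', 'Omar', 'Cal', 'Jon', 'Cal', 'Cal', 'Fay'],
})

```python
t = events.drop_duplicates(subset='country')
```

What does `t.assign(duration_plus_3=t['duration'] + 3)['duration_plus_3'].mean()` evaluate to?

388.0

drop duplicate country (keep=first):
  country  duration  user
0      US       338   Cal
1      IN       183  Omar
2      UK       256   Cal
3      JP       483  Omar
7      BR       543   Cal
8      CA       507   Fay
add column duration_plus_3 = t['duration'] + 3:
  country  duration  user  duration_plus_3
0      US       338   Cal              341
1      IN       183  Omar              186
2      UK       256   Cal              259
3      JP       483  Omar              486
7      BR       543   Cal              546
8      CA       507   Fay              510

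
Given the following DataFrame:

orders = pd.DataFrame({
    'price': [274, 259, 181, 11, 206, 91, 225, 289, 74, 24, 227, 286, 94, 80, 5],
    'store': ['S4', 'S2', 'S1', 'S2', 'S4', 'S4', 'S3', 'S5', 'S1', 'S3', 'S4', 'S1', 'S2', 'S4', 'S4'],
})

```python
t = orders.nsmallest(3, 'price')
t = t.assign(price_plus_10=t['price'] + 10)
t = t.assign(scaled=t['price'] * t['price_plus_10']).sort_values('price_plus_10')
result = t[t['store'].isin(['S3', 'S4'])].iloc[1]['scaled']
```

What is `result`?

take 3 rows with smallest price:
    price store
14      5    S4
3      11    S2
9      24    S3
add column price_plus_10 = t['price'] + 10:
    price store  price_plus_10
14      5    S4             15
3      11    S2             21
9      24    S3             34
add column scaled = t['price'] * t['price_plus_10']:
    price store  price_plus_10  scaled
14      5    S4             15      75
3      11    S2             21     231
9      24    S3             34     816
sort by price_plus_10:
    price store  price_plus_10  scaled
14      5    S4             15      75
3      11    S2             21     231
9      24    S3             34     816
filter rows where store in ['S3', 'S4']:
    price store  price_plus_10  scaled
14      5    S4             15      75
9      24    S3             34     816
Taking the value at position 1, column 'scaled' gives 816.

816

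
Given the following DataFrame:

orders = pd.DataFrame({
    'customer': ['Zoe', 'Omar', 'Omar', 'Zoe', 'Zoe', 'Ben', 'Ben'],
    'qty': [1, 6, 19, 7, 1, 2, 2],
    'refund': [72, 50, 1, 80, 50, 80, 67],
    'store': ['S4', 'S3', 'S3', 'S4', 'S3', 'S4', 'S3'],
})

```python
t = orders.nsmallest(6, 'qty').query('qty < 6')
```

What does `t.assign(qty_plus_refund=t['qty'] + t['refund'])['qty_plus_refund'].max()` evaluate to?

take 6 rows with smallest qty:
  customer  qty  refund store
0      Zoe    1      72    S4
4      Zoe    1      50    S3
5      Ben    2      80    S4
6      Ben    2      67    S3
1     Omar    6      50    S3
3      Zoe    7      80    S4
filter rows where qty < 6:
  customer  qty  refund store
0      Zoe    1      72    S4
4      Zoe    1      50    S3
5      Ben    2      80    S4
6      Ben    2      67    S3
add column qty_plus_refund = t['qty'] + t['refund']:
  customer  qty  refund store  qty_plus_refund
0      Zoe    1      72    S4               73
4      Zoe    1      50    S3               51
5      Ben    2      80    S4               82
6      Ben    2      67    S3               69
Then the max of column 'qty_plus_refund': 82

82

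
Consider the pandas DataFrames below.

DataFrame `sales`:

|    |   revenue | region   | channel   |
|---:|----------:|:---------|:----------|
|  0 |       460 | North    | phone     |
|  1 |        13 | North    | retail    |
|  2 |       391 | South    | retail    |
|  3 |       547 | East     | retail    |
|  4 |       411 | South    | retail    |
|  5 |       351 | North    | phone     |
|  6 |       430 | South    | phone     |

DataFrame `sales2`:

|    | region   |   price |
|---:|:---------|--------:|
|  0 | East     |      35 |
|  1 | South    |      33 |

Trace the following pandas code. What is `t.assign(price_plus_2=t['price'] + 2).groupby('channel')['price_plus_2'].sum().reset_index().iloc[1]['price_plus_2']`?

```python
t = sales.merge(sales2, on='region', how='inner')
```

merge on 'region' (how='inner') → 4 rows:
   revenue region channel  price
0      391  South  retail     33
1      547   East  retail     35
2      411  South  retail     33
3      430  South   phone     33
add column price_plus_2 = t['price'] + 2:
   revenue region channel  price  price_plus_2
0      391  South  retail     33            35
1      547   East  retail     35            37
2      411  South  retail     33            35
3      430  South   phone     33            35
group by channel, sum of price_plus_2:
channel
phone      35
retail    107
Name: price_plus_2, dtype: int64
reset_index():
  channel  price_plus_2
0   phone            35
1  retail           107
The value at position 1, column 'price_plus_2' is 107.

107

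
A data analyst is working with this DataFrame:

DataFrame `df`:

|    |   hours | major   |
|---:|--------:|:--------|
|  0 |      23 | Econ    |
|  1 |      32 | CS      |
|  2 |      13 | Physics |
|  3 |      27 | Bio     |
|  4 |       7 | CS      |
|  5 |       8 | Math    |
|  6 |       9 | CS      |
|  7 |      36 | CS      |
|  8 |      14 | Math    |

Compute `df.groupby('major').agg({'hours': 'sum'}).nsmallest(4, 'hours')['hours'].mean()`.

group by major, sum of hours:
         hours
major         
Bio         27
CS          84
Econ        23
Math        22
Physics     13
take 4 rows with smallest hours:
         hours
major         
Physics     13
Math        22
Econ        23
Bio         27

21.25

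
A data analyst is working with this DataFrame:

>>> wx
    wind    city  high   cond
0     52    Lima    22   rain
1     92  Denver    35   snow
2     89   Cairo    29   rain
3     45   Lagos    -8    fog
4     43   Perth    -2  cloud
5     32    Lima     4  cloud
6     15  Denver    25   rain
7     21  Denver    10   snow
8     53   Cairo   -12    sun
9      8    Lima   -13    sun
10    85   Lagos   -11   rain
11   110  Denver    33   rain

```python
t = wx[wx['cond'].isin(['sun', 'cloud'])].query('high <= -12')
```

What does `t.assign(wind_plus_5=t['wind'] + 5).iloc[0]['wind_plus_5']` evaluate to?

58

filter rows where cond in ['sun', 'cloud']:
   wind   city  high   cond
4    43  Perth    -2  cloud
5    32   Lima     4  cloud
8    53  Cairo   -12    sun
9     8   Lima   -13    sun
filter rows where high <= -12:
   wind   city  high cond
8    53  Cairo   -12  sun
9     8   Lima   -13  sun
add column wind_plus_5 = t['wind'] + 5:
   wind   city  high cond  wind_plus_5
8    53  Cairo   -12  sun           58
9     8   Lima   -13  sun           13
Then the value at position 0, column 'wind_plus_5': 58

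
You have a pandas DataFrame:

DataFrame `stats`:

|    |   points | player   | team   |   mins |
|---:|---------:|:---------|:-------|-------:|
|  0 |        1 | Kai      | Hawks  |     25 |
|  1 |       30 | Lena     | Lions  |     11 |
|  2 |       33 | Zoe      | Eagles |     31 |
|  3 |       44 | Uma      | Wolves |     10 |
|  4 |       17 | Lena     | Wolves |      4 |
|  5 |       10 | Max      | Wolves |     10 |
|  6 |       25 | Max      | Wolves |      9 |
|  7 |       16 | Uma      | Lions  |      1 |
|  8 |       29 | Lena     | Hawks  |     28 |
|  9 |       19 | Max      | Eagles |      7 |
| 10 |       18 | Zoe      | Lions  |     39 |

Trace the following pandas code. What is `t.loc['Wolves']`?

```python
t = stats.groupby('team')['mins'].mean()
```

8.25

group by team, mean of mins:
team
Eagles    19.00
Hawks     26.50
Lions     17.00
Wolves     8.25
Name: mins, dtype: float64
Taking the value at index 'Wolves' gives 8.25.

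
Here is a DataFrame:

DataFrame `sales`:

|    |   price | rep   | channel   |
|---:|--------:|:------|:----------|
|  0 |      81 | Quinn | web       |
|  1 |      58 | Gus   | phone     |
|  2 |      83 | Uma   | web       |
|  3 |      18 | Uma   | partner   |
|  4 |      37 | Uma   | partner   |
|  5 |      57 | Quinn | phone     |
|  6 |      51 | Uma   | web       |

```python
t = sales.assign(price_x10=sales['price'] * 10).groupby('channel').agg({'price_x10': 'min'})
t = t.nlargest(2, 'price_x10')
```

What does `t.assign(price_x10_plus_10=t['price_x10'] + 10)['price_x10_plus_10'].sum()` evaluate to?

1100

add column price_x10 = sales['price'] * 10:
   price    rep  channel  price_x10
0     81  Quinn      web        810
1     58    Gus    phone        580
2     83    Uma      web        830
3     18    Uma  partner        180
4     37    Uma  partner        370
5     57  Quinn    phone        570
6     51    Uma      web        510
group by channel, min of price_x10:
         price_x10
channel           
partner        180
phone          570
web            510
take 2 rows with largest price_x10:
         price_x10
channel           
phone          570
web            510
add column price_x10_plus_10 = t['price_x10'] + 10:
         price_x10  price_x10_plus_10
channel                              
phone          570                580
web            510                520
So sum() = 1100.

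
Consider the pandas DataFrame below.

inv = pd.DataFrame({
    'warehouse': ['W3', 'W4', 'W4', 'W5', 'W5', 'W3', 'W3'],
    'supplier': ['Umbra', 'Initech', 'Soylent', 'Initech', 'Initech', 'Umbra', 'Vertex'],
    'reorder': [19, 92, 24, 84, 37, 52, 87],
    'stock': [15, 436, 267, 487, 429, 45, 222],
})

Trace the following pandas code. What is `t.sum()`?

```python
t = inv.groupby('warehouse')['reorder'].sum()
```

group by warehouse, sum of reorder:
warehouse
W3    158
W4    116
W5    121
Name: reorder, dtype: int64
The sum of the resulting series is 395.

395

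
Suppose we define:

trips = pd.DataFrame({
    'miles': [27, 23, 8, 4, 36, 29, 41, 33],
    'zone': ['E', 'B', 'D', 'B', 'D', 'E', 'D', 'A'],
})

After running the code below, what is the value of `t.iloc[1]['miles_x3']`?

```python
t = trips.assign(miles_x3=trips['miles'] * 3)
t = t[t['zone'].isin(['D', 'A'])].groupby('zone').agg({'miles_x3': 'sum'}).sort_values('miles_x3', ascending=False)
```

add column miles_x3 = trips['miles'] * 3:
   miles zone  miles_x3
0     27    E        81
1     23    B        69
2      8    D        24
3      4    B        12
4     36    D       108
5     29    E        87
6     41    D       123
7     33    A        99
filter rows where zone in ['D', 'A']:
   miles zone  miles_x3
2      8    D        24
4     36    D       108
6     41    D       123
7     33    A        99
group by zone, sum of miles_x3:
      miles_x3
zone          
A           99
D          255
sort by miles_x3 descending:
      miles_x3
zone          
D          255
A           99
Hence 99.

99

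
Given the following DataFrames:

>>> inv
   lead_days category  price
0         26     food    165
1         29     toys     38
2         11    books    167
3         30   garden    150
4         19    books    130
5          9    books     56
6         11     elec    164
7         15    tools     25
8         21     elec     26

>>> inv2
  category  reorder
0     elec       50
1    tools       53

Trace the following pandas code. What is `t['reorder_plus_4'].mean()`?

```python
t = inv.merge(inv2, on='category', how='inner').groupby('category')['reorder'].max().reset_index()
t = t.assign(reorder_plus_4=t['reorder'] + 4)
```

merge on 'category' (how='inner') → 3 rows:
   lead_days category  price  reorder
0         11     elec    164       50
1         15    tools     25       53
2         21     elec     26       50
group by category, max of reorder:
category
elec     50
tools    53
Name: reorder, dtype: int64
reset_index():
  category  reorder
0     elec       50
1    tools       53
add column reorder_plus_4 = t['reorder'] + 4:
  category  reorder  reorder_plus_4
0     elec       50              54
1    tools       53              57
mean of column 'reorder_plus_4' → 55.5

55.5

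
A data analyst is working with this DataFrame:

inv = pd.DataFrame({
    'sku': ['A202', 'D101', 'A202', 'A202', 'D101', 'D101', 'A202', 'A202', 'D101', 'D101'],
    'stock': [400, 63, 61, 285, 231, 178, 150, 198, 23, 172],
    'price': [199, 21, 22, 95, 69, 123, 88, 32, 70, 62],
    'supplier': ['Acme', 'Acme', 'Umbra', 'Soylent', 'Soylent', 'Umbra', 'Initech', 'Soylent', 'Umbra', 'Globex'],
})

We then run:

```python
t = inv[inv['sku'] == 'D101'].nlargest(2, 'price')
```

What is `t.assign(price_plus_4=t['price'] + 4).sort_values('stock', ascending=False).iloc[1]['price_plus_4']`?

74

filter rows where sku == 'D101':
    sku  stock  price supplier
1  D101     63     21     Acme
4  D101    231     69  Soylent
5  D101    178    123    Umbra
8  D101     23     70    Umbra
9  D101    172     62   Globex
take 2 rows with largest price:
    sku  stock  price supplier
5  D101    178    123    Umbra
8  D101     23     70    Umbra
add column price_plus_4 = t['price'] + 4:
    sku  stock  price supplier  price_plus_4
5  D101    178    123    Umbra           127
8  D101     23     70    Umbra            74
sort by stock descending:
    sku  stock  price supplier  price_plus_4
5  D101    178    123    Umbra           127
8  D101     23     70    Umbra            74
Reading off the value at position 1, column 'price_plus_4', we get 74.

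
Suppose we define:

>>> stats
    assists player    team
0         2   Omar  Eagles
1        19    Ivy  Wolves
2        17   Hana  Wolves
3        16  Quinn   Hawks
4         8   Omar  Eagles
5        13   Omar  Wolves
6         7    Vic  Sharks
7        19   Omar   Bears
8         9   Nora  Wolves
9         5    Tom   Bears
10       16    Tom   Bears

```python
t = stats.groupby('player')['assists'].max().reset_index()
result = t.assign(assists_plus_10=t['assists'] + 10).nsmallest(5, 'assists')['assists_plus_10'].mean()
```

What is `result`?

group by player, max of assists:
player
Hana     17
Ivy      19
Nora      9
Omar     19
Quinn    16
Tom      16
Vic       7
Name: assists, dtype: int64
reset_index():
  player  assists
0   Hana       17
1    Ivy       19
2   Nora        9
3   Omar       19
4  Quinn       16
5    Tom       16
6    Vic        7
add column assists_plus_10 = t['assists'] + 10:
  player  assists  assists_plus_10
0   Hana       17               27
1    Ivy       19               29
2   Nora        9               19
3   Omar       19               29
4  Quinn       16               26
5    Tom       16               26
6    Vic        7               17
take 5 rows with smallest assists:
  player  assists  assists_plus_10
6    Vic        7               17
2   Nora        9               19
4  Quinn       16               26
5    Tom       16               26
0   Hana       17               27

23.0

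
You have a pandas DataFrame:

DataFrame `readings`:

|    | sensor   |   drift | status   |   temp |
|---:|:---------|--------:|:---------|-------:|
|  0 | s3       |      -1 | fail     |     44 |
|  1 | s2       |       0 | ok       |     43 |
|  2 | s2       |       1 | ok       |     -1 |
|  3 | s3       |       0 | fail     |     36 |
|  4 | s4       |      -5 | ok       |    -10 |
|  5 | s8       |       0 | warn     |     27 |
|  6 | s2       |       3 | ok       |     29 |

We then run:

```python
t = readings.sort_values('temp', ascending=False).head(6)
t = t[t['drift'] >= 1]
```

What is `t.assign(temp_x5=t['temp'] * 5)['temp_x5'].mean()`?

70.0

sort by temp descending:
  sensor  drift status  temp
0     s3     -1   fail    44
1     s2      0     ok    43
3     s3      0   fail    36
6     s2      3     ok    29
5     s8      0   warn    27
2     s2      1     ok    -1
4     s4     -5     ok   -10
take first 6 rows:
  sensor  drift status  temp
0     s3     -1   fail    44
1     s2      0     ok    43
3     s3      0   fail    36
6     s2      3     ok    29
5     s8      0   warn    27
2     s2      1     ok    -1
filter rows where drift >= 1:
  sensor  drift status  temp
6     s2      3     ok    29
2     s2      1     ok    -1
add column temp_x5 = t['temp'] * 5:
  sensor  drift status  temp  temp_x5
6     s2      3     ok    29      145
2     s2      1     ok    -1       -5
Finally, mean of column 'temp_x5' = 70.0.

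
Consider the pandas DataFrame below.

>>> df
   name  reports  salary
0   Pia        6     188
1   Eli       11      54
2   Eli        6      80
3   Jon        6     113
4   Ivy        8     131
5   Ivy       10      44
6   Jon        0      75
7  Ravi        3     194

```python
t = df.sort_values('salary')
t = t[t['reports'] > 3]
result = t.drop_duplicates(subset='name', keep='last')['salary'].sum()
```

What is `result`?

512

sort by salary:
   name  reports  salary
5   Ivy       10      44
1   Eli       11      54
6   Jon        0      75
2   Eli        6      80
3   Jon        6     113
4   Ivy        8     131
0   Pia        6     188
7  Ravi        3     194
filter rows where reports > 3:
  name  reports  salary
5  Ivy       10      44
1  Eli       11      54
2  Eli        6      80
3  Jon        6     113
4  Ivy        8     131
0  Pia        6     188
drop duplicate name (keep=last):
  name  reports  salary
2  Eli        6      80
3  Jon        6     113
4  Ivy        8     131
0  Pia        6     188
Then the sum of column 'salary': 512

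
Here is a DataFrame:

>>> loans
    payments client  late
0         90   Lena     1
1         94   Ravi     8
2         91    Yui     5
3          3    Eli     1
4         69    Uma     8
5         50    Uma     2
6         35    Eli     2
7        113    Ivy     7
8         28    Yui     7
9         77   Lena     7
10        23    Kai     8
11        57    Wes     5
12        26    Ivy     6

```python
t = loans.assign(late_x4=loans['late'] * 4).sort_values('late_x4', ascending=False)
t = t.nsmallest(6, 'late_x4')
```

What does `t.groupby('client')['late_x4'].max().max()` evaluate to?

add column late_x4 = loans['late'] * 4:
    payments client  late  late_x4
0         90   Lena     1        4
1         94   Ravi     8       32
2         91    Yui     5       20
3          3    Eli     1        4
4         69    Uma     8       32
5         50    Uma     2        8
6         35    Eli     2        8
7        113    Ivy     7       28
8         28    Yui     7       28
9         77   Lena     7       28
10        23    Kai     8       32
11        57    Wes     5       20
12        26    Ivy     6       24
sort by late_x4 descending:
    payments client  late  late_x4
1         94   Ravi     8       32
4         69    Uma     8       32
10        23    Kai     8       32
7        113    Ivy     7       28
8         28    Yui     7       28
9         77   Lena     7       28
12        26    Ivy     6       24
2         91    Yui     5       20
11        57    Wes     5       20
5         50    Uma     2        8
6         35    Eli     2        8
0         90   Lena     1        4
3          3    Eli     1        4
take 6 rows with smallest late_x4:
    payments client  late  late_x4
0         90   Lena     1        4
3          3    Eli     1        4
5         50    Uma     2        8
6         35    Eli     2        8
2         91    Yui     5       20
11        57    Wes     5       20
group by client, max of late_x4:
client
Eli      8
Lena     4
Uma      8
Wes     20
Yui     20
Name: late_x4, dtype: int64
max of the resulting series → 20

20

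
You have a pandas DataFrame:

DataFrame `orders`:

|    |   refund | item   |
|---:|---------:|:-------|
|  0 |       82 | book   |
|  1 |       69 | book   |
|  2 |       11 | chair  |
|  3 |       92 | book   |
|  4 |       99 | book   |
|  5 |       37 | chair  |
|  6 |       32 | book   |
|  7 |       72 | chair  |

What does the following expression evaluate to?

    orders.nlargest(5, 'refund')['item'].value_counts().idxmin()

take 5 rows with largest refund:
   refund   item
4      99   book
3      92   book
0      82   book
7      72  chair
1      69   book
value_counts of item:
item
book     4
chair    1
Name: count, dtype: int64
The label with the smallest value is chair.

chair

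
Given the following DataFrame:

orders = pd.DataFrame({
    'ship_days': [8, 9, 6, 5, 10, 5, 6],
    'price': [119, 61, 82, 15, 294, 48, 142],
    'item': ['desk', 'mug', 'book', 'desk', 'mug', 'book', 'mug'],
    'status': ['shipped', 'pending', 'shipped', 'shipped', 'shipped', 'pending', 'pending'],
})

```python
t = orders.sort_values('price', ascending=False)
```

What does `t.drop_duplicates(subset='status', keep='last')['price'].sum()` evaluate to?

sort by price descending:
   ship_days  price  item   status
4         10    294   mug  shipped
6          6    142   mug  pending
0          8    119  desk  shipped
2          6     82  book  shipped
1          9     61   mug  pending
5          5     48  book  pending
3          5     15  desk  shipped
drop duplicate status (keep=last):
   ship_days  price  item   status
5          5     48  book  pending
3          5     15  desk  shipped
sum of column 'price' → 63

63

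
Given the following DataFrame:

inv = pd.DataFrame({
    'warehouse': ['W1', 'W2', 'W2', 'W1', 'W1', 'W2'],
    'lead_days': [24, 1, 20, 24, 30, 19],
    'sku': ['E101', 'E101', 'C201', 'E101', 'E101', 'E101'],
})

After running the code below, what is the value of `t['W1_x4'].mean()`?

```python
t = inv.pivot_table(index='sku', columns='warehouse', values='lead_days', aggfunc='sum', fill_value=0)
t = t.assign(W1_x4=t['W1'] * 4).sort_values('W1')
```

pivot: rows=sku, cols=warehouse, sum(lead_days):
warehouse  W1  W2
sku              
C201        0  20
E101       78  20
add column W1_x4 = t['W1'] * 4:
warehouse  W1  W2  W1_x4
sku                     
C201        0  20      0
E101       78  20    312
sort by W1:
warehouse  W1  W2  W1_x4
sku                     
C201        0  20      0
E101       78  20    312
So mean() = 156.0.

156.0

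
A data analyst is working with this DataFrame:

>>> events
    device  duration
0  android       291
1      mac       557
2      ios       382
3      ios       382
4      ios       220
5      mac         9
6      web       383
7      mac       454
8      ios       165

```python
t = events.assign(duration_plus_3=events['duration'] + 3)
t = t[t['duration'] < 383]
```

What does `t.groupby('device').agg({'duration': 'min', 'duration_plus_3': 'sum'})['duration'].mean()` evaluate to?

155.0

add column duration_plus_3 = events['duration'] + 3:
    device  duration  duration_plus_3
0  android       291              294
1      mac       557              560
2      ios       382              385
3      ios       382              385
4      ios       220              223
5      mac         9               12
6      web       383              386
7      mac       454              457
8      ios       165              168
filter rows where duration < 383:
    device  duration  duration_plus_3
0  android       291              294
2      ios       382              385
3      ios       382              385
4      ios       220              223
5      mac         9               12
8      ios       165              168
group by device: min(duration), sum(duration_plus_3):
         duration  duration_plus_3
device                            
android       291              294
ios           165             1161
mac             9               12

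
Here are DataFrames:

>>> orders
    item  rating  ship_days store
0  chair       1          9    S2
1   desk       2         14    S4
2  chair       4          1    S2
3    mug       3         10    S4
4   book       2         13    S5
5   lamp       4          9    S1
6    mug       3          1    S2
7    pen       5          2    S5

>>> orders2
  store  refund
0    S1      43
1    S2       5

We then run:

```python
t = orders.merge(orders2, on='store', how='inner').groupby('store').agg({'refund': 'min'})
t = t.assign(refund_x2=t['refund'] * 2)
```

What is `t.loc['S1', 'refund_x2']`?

86

merge on 'store' (how='inner') → 4 rows:
    item  rating  ship_days store  refund
0  chair       1          9    S2       5
1  chair       4          1    S2       5
2   lamp       4          9    S1      43
3    mug       3          1    S2       5
group by store, min of refund:
       refund
store        
S1         43
S2          5
add column refund_x2 = t['refund'] * 2:
       refund  refund_x2
store                   
S1         43         86
S2          5         10
Finally, value at row 'S1', column 'refund_x2' = 86.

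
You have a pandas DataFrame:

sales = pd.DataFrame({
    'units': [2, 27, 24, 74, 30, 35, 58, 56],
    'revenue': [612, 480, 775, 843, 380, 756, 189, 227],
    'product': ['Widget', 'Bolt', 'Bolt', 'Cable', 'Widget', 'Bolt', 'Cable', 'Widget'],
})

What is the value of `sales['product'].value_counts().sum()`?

8

value_counts of product:
product
Widget    3
Bolt      3
Cable     2
Name: count, dtype: int64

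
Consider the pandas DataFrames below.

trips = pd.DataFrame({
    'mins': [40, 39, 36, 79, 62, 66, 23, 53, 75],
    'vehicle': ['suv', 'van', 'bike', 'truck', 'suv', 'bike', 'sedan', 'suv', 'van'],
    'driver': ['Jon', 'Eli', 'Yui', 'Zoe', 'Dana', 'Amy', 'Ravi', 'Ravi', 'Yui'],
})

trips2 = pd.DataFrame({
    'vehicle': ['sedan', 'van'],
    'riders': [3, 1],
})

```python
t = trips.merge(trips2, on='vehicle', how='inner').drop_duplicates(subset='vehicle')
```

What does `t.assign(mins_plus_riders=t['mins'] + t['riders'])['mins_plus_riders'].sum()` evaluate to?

66

merge on 'vehicle' (how='inner') → 3 rows:
   mins vehicle driver  riders
0    39     van    Eli       1
1    23   sedan   Ravi       3
2    75     van    Yui       1
drop duplicate vehicle (keep=first):
   mins vehicle driver  riders
0    39     van    Eli       1
1    23   sedan   Ravi       3
add column mins_plus_riders = t['mins'] + t['riders']:
   mins vehicle driver  riders  mins_plus_riders
0    39     van    Eli       1                40
1    23   sedan   Ravi       3                26
sum of column 'mins_plus_riders' → 66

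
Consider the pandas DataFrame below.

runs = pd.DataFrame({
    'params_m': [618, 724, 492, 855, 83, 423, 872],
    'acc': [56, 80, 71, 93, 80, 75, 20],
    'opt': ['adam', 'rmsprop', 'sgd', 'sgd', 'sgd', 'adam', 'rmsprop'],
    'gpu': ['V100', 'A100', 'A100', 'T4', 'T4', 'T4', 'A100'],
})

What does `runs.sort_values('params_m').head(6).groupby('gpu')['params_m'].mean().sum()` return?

1679.66666667

sort by params_m:
   params_m  acc      opt   gpu
4        83   80      sgd    T4
5       423   75     adam    T4
2       492   71      sgd  A100
0       618   56     adam  V100
1       724   80  rmsprop  A100
3       855   93      sgd    T4
6       872   20  rmsprop  A100
take first 6 rows:
   params_m  acc      opt   gpu
4        83   80      sgd    T4
5       423   75     adam    T4
2       492   71      sgd  A100
0       618   56     adam  V100
1       724   80  rmsprop  A100
3       855   93      sgd    T4
group by gpu, mean of params_m:
gpu
A100    608.000000
T4      453.666667
V100    618.000000
Name: params_m, dtype: float64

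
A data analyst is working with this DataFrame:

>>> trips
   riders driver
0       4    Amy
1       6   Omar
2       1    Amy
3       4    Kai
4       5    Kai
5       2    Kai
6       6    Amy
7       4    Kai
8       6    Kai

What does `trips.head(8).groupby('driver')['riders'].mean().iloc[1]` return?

3.75

take first 8 rows:
   riders driver
0       4    Amy
1       6   Omar
2       1    Amy
3       4    Kai
4       5    Kai
5       2    Kai
6       6    Amy
7       4    Kai
group by driver, mean of riders:
driver
Amy     3.666667
Kai     3.750000
Omar    6.000000
Name: riders, dtype: float64
The value at position 1 is 3.75.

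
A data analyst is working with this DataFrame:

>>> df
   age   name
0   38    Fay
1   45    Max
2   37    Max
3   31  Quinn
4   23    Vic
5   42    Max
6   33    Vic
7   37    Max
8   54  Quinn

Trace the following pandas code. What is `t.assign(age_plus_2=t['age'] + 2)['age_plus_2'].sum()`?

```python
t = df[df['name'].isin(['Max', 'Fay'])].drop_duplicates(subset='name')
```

87

filter rows where name in ['Max', 'Fay']:
   age name
0   38  Fay
1   45  Max
2   37  Max
5   42  Max
7   37  Max
drop duplicate name (keep=first):
   age name
0   38  Fay
1   45  Max
add column age_plus_2 = t['age'] + 2:
   age name  age_plus_2
0   38  Fay          40
1   45  Max          47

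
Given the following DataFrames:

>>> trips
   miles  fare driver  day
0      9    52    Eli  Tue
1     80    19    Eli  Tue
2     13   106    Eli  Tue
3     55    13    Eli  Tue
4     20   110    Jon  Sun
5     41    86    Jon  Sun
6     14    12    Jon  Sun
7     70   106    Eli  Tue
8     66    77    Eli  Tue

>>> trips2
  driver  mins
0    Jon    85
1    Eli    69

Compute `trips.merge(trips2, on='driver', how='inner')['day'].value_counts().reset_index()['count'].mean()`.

4.5

merge on 'driver' (how='inner') → 9 rows:
   miles  fare driver  day  mins
0      9    52    Eli  Tue    69
1     80    19    Eli  Tue    69
2     13   106    Eli  Tue    69
3     55    13    Eli  Tue    69
4     20   110    Jon  Sun    85
5     41    86    Jon  Sun    85
6     14    12    Jon  Sun    85
7     70   106    Eli  Tue    69
8     66    77    Eli  Tue    69
value_counts of day:
day
Tue    6
Sun    3
Name: count, dtype: int64
reset_index():
   day  count
0  Tue      6
1  Sun      3
The mean of column 'count' is 4.5.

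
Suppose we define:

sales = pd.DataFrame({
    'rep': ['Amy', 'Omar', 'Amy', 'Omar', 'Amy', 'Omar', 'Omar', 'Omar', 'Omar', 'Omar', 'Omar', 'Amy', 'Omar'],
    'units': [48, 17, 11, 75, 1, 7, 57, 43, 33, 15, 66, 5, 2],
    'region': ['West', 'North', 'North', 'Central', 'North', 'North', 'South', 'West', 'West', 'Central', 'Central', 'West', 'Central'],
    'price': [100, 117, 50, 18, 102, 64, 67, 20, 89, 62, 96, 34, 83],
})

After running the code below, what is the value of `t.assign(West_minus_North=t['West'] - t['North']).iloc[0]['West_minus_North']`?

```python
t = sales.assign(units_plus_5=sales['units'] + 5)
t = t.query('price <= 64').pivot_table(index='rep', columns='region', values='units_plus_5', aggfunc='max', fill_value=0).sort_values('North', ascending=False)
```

add column units_plus_5 = sales['units'] + 5:
     rep  units   region  price  units_plus_5
0    Amy     48     West    100            53
1   Omar     17    North    117            22
2    Amy     11    North     50            16
3   Omar     75  Central     18            80
4    Amy      1    North    102             6
5   Omar      7    North     64            12
6   Omar     57    South     67            62
7   Omar     43     West     20            48
8   Omar     33     West     89            38
9   Omar     15  Central     62            20
10  Omar     66  Central     96            71
11   Amy      5     West     34            10
12  Omar      2  Central     83             7
filter rows where price <= 64:
     rep  units   region  price  units_plus_5
2    Amy     11    North     50            16
3   Omar     75  Central     18            80
5   Omar      7    North     64            12
7   Omar     43     West     20            48
9   Omar     15  Central     62            20
11   Amy      5     West     34            10
pivot: rows=rep, cols=region, max(units_plus_5):
region  Central  North  West
rep                         
Amy           0     16    10
Omar         80     12    48
sort by North descending:
region  Central  North  West
rep                         
Amy           0     16    10
Omar         80     12    48
add column West_minus_North = t['West'] - t['North']:
region  Central  North  West  West_minus_North
rep                                           
Amy           0     16    10                -6
Omar         80     12    48                36

-6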